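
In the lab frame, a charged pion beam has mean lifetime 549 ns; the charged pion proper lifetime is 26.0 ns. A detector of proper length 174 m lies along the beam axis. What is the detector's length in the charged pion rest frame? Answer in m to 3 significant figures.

Time dilation ⇒ γ = Δt/τ₀ = 549/26.0 = 21.115
Length contraction: L = L₀/γ = 174/21.115 = 8.24 m

L ≈ 8.24 m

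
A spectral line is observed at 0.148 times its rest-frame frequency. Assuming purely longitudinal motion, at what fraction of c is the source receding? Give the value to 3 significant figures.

f_obs/f_src = √((1−β)/(1+β)) = 0.148  ⇒  (1−β)/(1+β) = 0.021904
β = |1 − D²|/(1 + D²) = |1 − 0.021904|/(1 + 0.021904) = 0.957

β ≈ 0.957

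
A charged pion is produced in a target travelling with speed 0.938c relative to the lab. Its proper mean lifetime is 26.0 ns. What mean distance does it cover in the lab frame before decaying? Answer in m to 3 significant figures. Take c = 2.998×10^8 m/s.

γ = 1/√(1 − 0.938²) = 2.8849
Dilated lifetime: Δt = γτ₀ = 2.8849 × 26.0 ns = 75.007 ns
d = vΔt = 0.938c × 75.007 ns = 2.8121×10^8 m/s × 7.5007×10^-8 s = 21.1 m

d ≈ 21.1 m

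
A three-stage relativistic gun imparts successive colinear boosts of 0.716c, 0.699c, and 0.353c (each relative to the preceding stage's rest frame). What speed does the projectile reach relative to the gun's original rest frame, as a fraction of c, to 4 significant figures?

Compose boost 2: (0.699 + 0.716)/(1 + 0.699×0.716) = 1.415/1.50048 = 0.943029
Compose boost 3: (0.353 + 0.943029)/(1 + 0.353×0.943029) = 1.29603/1.33289 = 0.9723

u ≈ 0.9723c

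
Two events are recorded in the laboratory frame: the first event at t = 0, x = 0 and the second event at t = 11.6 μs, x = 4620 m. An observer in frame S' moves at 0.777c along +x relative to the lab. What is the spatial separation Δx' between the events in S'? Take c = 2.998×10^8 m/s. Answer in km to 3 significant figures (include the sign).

γ = 1/√(1 − 0.777²) = 1.5886
Δx' = γ(Δx − vΔt) = 1.5886 × (4620 m − 0.777×(2.998×10^8 m/s)×11.6×10^-6 s)
= 1.5886 × (1917.8 m) = 3.05 km

Δx' ≈ 3.05 km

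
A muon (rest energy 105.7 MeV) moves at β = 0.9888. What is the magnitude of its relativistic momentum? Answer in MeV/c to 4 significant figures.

γ = 1/√(1 − 0.9888²) = 6.70032
p = γβm₀c = 6.70032 × 0.9888 × 105.7 MeV/c = 700.3 MeV/c

p ≈ 700.3 MeV/c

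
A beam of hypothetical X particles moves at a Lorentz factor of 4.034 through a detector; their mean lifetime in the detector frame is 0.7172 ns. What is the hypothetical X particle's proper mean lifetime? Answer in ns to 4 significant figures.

γ = 4.034 (given)
Proper time: τ₀ = Δt/γ = 0.7172/4.034 = 0.1778 ns

τ₀ ≈ 0.1778 ns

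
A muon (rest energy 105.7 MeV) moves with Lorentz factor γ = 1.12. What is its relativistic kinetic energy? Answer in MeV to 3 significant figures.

K ≈ 12.7 MeV

γ = 1.12 (given)
K = (γ − 1)m₀c² = (1.12 − 1) × 105.7 MeV = 0.12000 × 105.7 MeV = 12.7 MeV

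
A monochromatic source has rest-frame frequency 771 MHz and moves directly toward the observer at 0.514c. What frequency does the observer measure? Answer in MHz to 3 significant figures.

f_obs ≈ 1360 MHz

Relativistic Doppler: f_obs = f_src √((1+β)/(1−β))
= 771 × √(1.5140/0.48600) = 771 × 1.7650 = 1360 MHz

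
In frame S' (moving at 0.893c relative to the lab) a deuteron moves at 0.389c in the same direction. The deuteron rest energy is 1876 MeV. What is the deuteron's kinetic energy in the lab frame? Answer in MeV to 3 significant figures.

u_lab = (0.389 + 0.893)/(1 + 0.389×0.893) = 0.951478
γ = 1/√(1 − 0.951478²) = 3.2498
K = (γ − 1)m₀c² = (3.2498 − 1) × 1876 = 2.2498 × 1876 = 4220 MeV

K ≈ 4220 MeV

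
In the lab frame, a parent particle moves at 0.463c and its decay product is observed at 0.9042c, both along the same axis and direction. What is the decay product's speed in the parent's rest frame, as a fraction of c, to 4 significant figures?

Inverse velocity addition: u' = (u − v)/(1 − uv/c²)
= (0.9042 − 0.463)/(1 − 0.9042×0.463) = 0.4412/0.581355 = 0.7589

u' ≈ 0.7589c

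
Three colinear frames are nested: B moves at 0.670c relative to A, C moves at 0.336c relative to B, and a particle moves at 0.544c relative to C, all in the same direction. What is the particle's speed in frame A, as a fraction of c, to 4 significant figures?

u ≈ 0.9436c

Compose boost 2: (0.336 + 0.670)/(1 + 0.336×0.670) = 1.006/1.22512 = 0.821144
Compose boost 3: (0.544 + 0.821144)/(1 + 0.544×0.821144) = 1.36514/1.44670 = 0.9436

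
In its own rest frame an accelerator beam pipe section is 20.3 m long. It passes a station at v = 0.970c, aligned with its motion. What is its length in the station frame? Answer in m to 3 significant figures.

L ≈ 4.94 m

γ = 1/√(1 − 0.970²) = 4.1135
Length contraction: L = L₀/γ = 20.3/4.1135 = 4.94 m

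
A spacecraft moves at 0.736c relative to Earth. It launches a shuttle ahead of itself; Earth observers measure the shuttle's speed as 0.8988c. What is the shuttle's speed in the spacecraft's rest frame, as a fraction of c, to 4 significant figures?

u' ≈ 0.4810c

Inverse velocity addition: u' = (u − v)/(1 − uv/c²)
= (0.8988 − 0.736)/(1 − 0.8988×0.736) = 0.1628/0.338483 = 0.4810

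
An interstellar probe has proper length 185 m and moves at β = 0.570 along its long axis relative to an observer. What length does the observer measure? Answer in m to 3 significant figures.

L ≈ 152 m

γ = 1/√(1 − 0.570²) = 1.2171
Length contraction: L = L₀/γ = 185/1.2171 = 152 m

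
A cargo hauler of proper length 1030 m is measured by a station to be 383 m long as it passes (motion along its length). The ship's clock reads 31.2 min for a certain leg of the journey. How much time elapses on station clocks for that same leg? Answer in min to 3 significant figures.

Δt ≈ 83.9 min

Length contraction ⇒ γ = L₀/L = 1030/383 = 2.6893
Time dilation: Δt = γτ₀ = 2.6893 × 31.2 min = 83.9 min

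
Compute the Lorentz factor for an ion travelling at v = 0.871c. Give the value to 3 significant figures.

γ ≈ 2.04

γ = 1/√(1 − β²) = 1/√(1 − 0.871²) = 1/√(0.24136) = 2.04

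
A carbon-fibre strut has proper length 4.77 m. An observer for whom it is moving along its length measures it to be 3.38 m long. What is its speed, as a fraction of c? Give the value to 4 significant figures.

β ≈ 0.7056

γ = L₀/L = 4.77/3.38 = 1.41124
β = √(1 − 1/γ²) = 0.7056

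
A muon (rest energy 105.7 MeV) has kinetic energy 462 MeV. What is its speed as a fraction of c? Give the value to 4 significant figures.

γ = 1 + K/(m₀c²) = 1 + 462/105.7 = 5.37086
β = √(1 − 1/γ²) = 0.9825

β ≈ 0.9825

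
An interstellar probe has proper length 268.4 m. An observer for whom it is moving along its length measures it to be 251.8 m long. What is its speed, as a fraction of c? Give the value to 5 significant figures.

γ = L₀/L = 268.4/251.8 = 1.065925
β = √(1 − 1/γ²) = 0.34622

β ≈ 0.34622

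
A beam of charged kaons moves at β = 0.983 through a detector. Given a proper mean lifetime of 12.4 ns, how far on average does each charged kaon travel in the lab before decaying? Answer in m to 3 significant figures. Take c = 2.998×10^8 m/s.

d ≈ 19.9 m

γ = 1/√(1 − 0.983²) = 5.4465
Dilated lifetime: Δt = γτ₀ = 5.4465 × 12.4 ns = 67.536 ns
d = vΔt = 0.983c × 67.536 ns = 2.9470×10^8 m/s × 6.7536×10^-8 s = 19.9 m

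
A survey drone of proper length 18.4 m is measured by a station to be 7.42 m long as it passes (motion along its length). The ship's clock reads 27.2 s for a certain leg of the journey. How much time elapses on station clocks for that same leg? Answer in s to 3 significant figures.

Length contraction ⇒ γ = L₀/L = 18.4/7.42 = 2.4798
Time dilation: Δt = γτ₀ = 2.4798 × 27.2 s = 67.5 s

Δt ≈ 67.5 s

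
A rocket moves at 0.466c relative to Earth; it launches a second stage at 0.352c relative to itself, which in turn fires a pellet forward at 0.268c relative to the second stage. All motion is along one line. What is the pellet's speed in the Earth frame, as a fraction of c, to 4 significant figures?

u ≈ 0.8169c

Compose boost 2: (0.352 + 0.466)/(1 + 0.352×0.466) = 0.8180/1.16403 = 0.702730
Compose boost 3: (0.268 + 0.702730)/(1 + 0.268×0.702730) = 0.970730/1.18833 = 0.8169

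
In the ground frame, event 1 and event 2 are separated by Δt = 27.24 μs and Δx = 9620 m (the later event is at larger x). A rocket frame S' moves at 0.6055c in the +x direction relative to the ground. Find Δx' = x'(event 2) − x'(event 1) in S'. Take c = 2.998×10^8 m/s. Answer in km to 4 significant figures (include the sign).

Δx' ≈ 5.874 km

γ = 1/√(1 − 0.6055²) = 1.25653
Δx' = γ(Δx − vΔt) = 1.25653 × (9620 m − 0.6055×(2.998×10^8 m/s)×27.24×10^-6 s)
= 1.25653 × (4675.15 m) = 5.874 km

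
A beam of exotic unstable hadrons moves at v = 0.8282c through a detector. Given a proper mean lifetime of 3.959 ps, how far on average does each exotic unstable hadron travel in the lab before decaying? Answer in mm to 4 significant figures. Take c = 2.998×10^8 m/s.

γ = 1/√(1 − 0.8282²) = 1.78434
Dilated lifetime: Δt = γτ₀ = 1.78434 × 3.959 ps = 7.06419 ps
d = vΔt = 0.8282c × 7.06419 ps = 2.48294×10^8 m/s × 7.06419×10^-12 s = 1.754 mm

d ≈ 1.754 mm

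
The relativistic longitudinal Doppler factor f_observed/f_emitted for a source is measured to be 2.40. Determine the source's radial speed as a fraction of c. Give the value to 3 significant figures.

β ≈ 0.704

f_obs/f_src = √((1+β)/(1−β)) = 2.40  ⇒  (1+β)/(1−β) = 5.7600
β = |1 − D²|/(1 + D²) = |1 − 5.7600|/(1 + 5.7600) = 0.704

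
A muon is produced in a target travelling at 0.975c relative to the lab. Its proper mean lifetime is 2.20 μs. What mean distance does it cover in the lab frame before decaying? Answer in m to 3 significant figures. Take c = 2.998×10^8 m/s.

d ≈ 2890 m

γ = 1/√(1 − 0.975²) = 4.5004
Dilated lifetime: Δt = γτ₀ = 4.5004 × 2.20 μs = 9.9008 μs
d = vΔt = 0.975c × 9.9008 μs = 2.9230×10^8 m/s × 9.9008×10^-6 s = 2890 m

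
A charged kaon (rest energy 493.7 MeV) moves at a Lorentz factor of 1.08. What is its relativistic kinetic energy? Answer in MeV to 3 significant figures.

K ≈ 39.5 MeV

γ = 1.08 (given)
K = (γ − 1)m₀c² = (1.08 − 1) × 493.7 MeV = 0.080000 × 493.7 MeV = 39.5 MeV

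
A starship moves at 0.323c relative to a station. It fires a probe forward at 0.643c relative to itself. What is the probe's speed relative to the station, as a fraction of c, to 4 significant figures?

Relativistic velocity addition: u = (u' + v)/(1 + u'v/c²)
= (0.643 + 0.323)/(1 + 0.643×0.323) = 0.9660/1.20769 = 0.7999

u ≈ 0.7999c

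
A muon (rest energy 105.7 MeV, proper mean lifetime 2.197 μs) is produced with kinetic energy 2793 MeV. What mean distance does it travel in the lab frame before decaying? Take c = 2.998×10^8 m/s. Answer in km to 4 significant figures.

d ≈ 18.05 km

γ = 1 + K/(m₀c²) = 1 + 2793/105.7 = 27.4238
β = √(1 − 1/γ²) = 0.999335
Dilated lifetime: γτ₀ = 27.4238 × 2.197 μs = 60.2502 μs
d = βc·γτ₀ = 0.999335 × (2.998×10^8 m/s) × 6.02502×10^-5 s = 18.05 km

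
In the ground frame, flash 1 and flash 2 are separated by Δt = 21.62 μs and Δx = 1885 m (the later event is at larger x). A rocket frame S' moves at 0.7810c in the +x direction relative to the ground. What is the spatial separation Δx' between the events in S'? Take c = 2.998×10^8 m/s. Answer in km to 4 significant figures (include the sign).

γ = 1/√(1 − 0.7810²) = 1.60120
Δx' = γ(Δx − vΔt) = 1.60120 × (1885 m − 0.7810×(2.998×10^8 m/s)×21.62×10^-6 s)
= 1.60120 × (-3177.19 m) = -5.087 km

Δx' ≈ -5.087 km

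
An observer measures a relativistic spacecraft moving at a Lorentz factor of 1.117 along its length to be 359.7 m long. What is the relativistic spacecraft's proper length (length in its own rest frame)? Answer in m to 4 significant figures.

L₀ ≈ 401.8 m

γ = 1.117 (given)
L₀ = γL = 1.117 × 359.7 = 401.8 m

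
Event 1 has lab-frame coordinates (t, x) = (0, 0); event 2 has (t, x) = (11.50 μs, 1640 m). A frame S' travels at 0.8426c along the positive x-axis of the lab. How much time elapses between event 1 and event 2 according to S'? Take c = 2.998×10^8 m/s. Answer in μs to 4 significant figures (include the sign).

Δt' ≈ 12.80 μs

γ = 1/√(1 − 0.8426²) = 1.85687
Δt' = γ(Δt − vΔx/c²) = 1.85687 × (11.50 μs − 0.8426×1640 m / (2.998×10^8 m/s))
= 1.85687 × (6.89071 μs) = 12.80 μs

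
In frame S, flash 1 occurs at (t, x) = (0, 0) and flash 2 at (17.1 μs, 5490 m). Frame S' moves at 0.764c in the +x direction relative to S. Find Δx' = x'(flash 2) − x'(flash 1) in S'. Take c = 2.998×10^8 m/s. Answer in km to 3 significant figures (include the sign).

γ = 1/√(1 − 0.764²) = 1.5499
Δx' = γ(Δx − vΔt) = 1.5499 × (5490 m − 0.764×(2.998×10^8 m/s)×17.1×10^-6 s)
= 1.5499 × (1573.3 m) = 2.44 km

Δx' ≈ 2.44 km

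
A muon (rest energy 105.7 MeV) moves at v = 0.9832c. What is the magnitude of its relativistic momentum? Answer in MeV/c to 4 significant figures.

p ≈ 569.3 MeV/c

γ = 1/√(1 − 0.9832²) = 5.47851
p = γβm₀c = 5.47851 × 0.9832 × 105.7 MeV/c = 569.3 MeV/c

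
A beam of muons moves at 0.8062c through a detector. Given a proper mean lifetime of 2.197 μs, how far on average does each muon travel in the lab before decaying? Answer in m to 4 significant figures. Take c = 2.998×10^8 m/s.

γ = 1/√(1 − 0.8062²) = 1.69021
Dilated lifetime: Δt = γτ₀ = 1.69021 × 2.197 μs = 3.71339 μs
d = vΔt = 0.8062c × 3.71339 μs = 2.41699×10^8 m/s × 3.71339×10^-6 s = 897.5 m

d ≈ 897.5 m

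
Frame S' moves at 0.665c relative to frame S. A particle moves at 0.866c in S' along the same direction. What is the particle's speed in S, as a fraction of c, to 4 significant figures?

u ≈ 0.9715c

Relativistic velocity addition: u = (u' + v)/(1 + u'v/c²)
= (0.866 + 0.665)/(1 + 0.866×0.665) = 1.531/1.57589 = 0.9715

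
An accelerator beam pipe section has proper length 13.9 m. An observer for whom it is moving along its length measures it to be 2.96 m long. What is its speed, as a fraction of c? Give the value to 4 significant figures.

γ = L₀/L = 13.9/2.96 = 4.69595
β = √(1 − 1/γ²) = 0.9771

β ≈ 0.9771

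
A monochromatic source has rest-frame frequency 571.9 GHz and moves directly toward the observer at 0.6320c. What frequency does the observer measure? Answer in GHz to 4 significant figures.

Relativistic Doppler: f_obs = f_src √((1+β)/(1−β))
= 571.9 × √(1.63200/0.368000) = 571.9 × 2.10589 = 1204 GHz

f_obs ≈ 1204 GHz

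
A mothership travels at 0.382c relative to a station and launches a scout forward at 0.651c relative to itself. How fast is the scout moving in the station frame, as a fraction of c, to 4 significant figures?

u ≈ 0.8273c

Compose boost 2: (0.651 + 0.382)/(1 + 0.651×0.382) = 1.033/1.24868 = 0.8273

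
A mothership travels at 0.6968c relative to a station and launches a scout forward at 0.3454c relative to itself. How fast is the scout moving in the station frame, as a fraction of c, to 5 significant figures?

u ≈ 0.84003c

Compose boost 2: (0.3454 + 0.6968)/(1 + 0.3454×0.6968) = 1.0422/1.240675 = 0.84003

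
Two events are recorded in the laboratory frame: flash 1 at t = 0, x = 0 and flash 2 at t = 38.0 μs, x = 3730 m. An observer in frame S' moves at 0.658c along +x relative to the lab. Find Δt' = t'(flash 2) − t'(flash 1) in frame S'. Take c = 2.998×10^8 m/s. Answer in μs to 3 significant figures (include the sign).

γ = 1/√(1 − 0.658²) = 1.3280
Δt' = γ(Δt − vΔx/c²) = 1.3280 × (38.0 μs − 0.658×3730 m / (2.998×10^8 m/s))
= 1.3280 × (29.813 μs) = 39.6 μs

Δt' ≈ 39.6 μs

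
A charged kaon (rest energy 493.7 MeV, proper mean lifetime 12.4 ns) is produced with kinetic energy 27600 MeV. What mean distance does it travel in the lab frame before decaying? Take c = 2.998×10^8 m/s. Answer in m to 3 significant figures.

d ≈ 212 m

γ = 1 + K/(m₀c²) = 1 + 27600/493.7 = 56.904
β = √(1 − 1/γ²) = 0.99985
Dilated lifetime: γτ₀ = 56.904 × 12.4 ns = 705.61 ns
d = βc·γτ₀ = 0.99985 × (2.998×10^8 m/s) × 7.0561×10^-7 s = 212 m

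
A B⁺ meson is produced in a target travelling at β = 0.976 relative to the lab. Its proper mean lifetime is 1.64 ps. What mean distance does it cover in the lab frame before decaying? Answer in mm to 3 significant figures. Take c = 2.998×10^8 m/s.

d ≈ 2.20 mm

γ = 1/√(1 − 0.976²) = 4.5920
Dilated lifetime: Δt = γτ₀ = 4.5920 × 1.64 ps = 7.5309 ps
d = vΔt = 0.976c × 7.5309 ps = 2.9260×10^8 m/s × 7.5309×10^-12 s = 2.20 mm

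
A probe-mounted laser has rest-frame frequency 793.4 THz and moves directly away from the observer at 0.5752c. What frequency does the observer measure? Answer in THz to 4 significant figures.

f_obs ≈ 412.0 THz

Relativistic Doppler: f_obs = f_src √((1−β)/(1+β))
= 793.4 × √(0.424800/1.57520) = 793.4 × 0.519307 = 412.0 THz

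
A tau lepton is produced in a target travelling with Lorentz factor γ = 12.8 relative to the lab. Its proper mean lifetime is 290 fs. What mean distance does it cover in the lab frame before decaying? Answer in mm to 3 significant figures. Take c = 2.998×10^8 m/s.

β = √(1 − 1/γ²) = √(1 − 1/12.8²) = 0.99694
Dilated lifetime: Δt = γτ₀ = 12.8 × 290 fs = 3712.0 fs
d = vΔt = 0.99694c × 3712.0 fs = 2.9888×10^8 m/s × 3.7120×10^-12 s = 1.11 mm

d ≈ 1.11 mm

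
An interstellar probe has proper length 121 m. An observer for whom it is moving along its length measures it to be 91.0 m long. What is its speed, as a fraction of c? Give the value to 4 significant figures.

γ = L₀/L = 121/91.0 = 1.32967
β = √(1 − 1/γ²) = 0.6591

β ≈ 0.6591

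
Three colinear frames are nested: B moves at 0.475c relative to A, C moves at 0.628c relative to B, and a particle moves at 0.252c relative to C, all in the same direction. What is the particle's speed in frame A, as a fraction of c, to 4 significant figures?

u ≈ 0.9073c

Compose boost 2: (0.628 + 0.475)/(1 + 0.628×0.475) = 1.103/1.29830 = 0.849573
Compose boost 3: (0.252 + 0.849573)/(1 + 0.252×0.849573) = 1.10157/1.21409 = 0.9073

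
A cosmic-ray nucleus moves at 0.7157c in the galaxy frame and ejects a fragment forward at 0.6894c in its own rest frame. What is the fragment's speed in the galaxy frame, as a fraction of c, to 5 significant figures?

Compose boost 2: (0.6894 + 0.7157)/(1 + 0.6894×0.7157) = 1.4051/1.493404 = 0.94087

u ≈ 0.94087c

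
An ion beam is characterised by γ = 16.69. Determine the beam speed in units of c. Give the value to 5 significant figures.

β ≈ 0.99820

β = √(1 − 1/γ²) = √(1 − 1/16.69²) = √(0.9964101) = 0.99820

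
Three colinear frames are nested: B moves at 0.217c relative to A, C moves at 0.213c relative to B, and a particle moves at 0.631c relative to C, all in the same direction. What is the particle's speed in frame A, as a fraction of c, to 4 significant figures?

u ≈ 0.8274c

Compose boost 2: (0.213 + 0.217)/(1 + 0.213×0.217) = 0.4300/1.04622 = 0.411003
Compose boost 3: (0.631 + 0.411003)/(1 + 0.631×0.411003) = 1.04200/1.25934 = 0.8274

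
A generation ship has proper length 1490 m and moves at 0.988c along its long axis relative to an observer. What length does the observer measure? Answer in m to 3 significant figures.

L ≈ 230 m

γ = 1/√(1 − 0.988²) = 6.4744
Length contraction: L = L₀/γ = 1490/6.4744 = 230 m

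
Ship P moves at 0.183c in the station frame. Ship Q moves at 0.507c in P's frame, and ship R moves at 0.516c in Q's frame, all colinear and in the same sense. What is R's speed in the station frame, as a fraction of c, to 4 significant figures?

u ≈ 0.8654c

Compose boost 2: (0.507 + 0.183)/(1 + 0.507×0.183) = 0.6900/1.09278 = 0.631417
Compose boost 3: (0.516 + 0.631417)/(1 + 0.516×0.631417) = 1.14742/1.32581 = 0.8654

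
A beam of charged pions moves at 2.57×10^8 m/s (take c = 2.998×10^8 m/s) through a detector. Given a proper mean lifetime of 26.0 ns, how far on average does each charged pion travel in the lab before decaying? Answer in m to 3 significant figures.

d ≈ 13.0 m

β = v/c = 2.57×10^8 / 2.998×10^8 = 0.85724
γ = 1/√(1 − 0.85724²) = 1.9420
Dilated lifetime: Δt = γτ₀ = 1.9420 × 26.0 ns = 50.493 ns
d = vΔt = 0.85724c × 50.493 ns = 2.5700×10^8 m/s × 5.0493×10^-8 s = 13.0 m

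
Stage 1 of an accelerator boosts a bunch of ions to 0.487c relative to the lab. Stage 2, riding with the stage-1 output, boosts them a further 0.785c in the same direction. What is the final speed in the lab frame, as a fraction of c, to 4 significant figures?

Compose boost 2: (0.785 + 0.487)/(1 + 0.785×0.487) = 1.272/1.38230 = 0.9202

u ≈ 0.9202c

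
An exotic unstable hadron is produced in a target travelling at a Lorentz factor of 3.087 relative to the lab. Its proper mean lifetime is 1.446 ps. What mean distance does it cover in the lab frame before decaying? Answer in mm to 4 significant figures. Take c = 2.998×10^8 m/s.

β = √(1 − 1/γ²) = √(1 − 1/3.087²) = 0.946078
Dilated lifetime: Δt = γτ₀ = 3.087 × 1.446 ps = 4.46380 ps
d = vΔt = 0.946078c × 4.46380 ps = 2.83634×10^8 m/s × 4.46380×10^-12 s = 1.266 mm

d ≈ 1.266 mm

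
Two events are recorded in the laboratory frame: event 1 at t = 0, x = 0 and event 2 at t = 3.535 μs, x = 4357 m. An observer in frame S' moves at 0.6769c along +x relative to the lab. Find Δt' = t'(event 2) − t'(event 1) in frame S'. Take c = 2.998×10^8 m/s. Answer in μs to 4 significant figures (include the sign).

Δt' ≈ -8.562 μs

γ = 1/√(1 − 0.6769²) = 1.35856
Δt' = γ(Δt − vΔx/c²) = 1.35856 × (3.535 μs − 0.6769×4357 m / (2.998×10^8 m/s))
= 1.35856 × (-6.30240 μs) = -8.562 μs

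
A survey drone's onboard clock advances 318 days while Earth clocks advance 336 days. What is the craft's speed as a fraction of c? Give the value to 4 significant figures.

γ = Δt/τ₀ = 336/318 = 1.05660
β = √(1 − 1/γ²) = √(1 − 1/1.05660²) = 0.3229

β ≈ 0.3229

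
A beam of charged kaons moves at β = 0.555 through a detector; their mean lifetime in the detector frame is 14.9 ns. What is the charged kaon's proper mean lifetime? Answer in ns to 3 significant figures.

γ = 1/√(1 − 0.555²) = 1.2021
Proper time: τ₀ = Δt/γ = 14.9/1.2021 = 12.4 ns

τ₀ ≈ 12.4 ns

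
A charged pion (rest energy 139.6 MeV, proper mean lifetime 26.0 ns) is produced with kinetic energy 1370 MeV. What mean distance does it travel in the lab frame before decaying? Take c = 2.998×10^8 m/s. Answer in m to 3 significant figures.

γ = 1 + K/(m₀c²) = 1 + 1370/139.6 = 10.814
β = √(1 − 1/γ²) = 0.99572
Dilated lifetime: γτ₀ = 10.814 × 26.0 ns = 281.16 ns
d = βc·γτ₀ = 0.99572 × (2.998×10^8 m/s) × 2.8116×10^-7 s = 83.9 m

d ≈ 83.9 m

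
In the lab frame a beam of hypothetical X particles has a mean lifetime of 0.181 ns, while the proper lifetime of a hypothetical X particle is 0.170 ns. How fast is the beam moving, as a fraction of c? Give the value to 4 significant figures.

β ≈ 0.3433

γ = Δt/τ₀ = 0.181/0.170 = 1.06471
β = √(1 − 1/γ²) = √(1 − 1/1.06471²) = 0.3433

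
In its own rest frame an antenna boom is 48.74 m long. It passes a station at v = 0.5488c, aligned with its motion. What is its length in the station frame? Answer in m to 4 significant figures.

γ = 1/√(1 − 0.5488²) = 1.19624
Length contraction: L = L₀/γ = 48.74/1.19624 = 40.74 m

L ≈ 40.74 m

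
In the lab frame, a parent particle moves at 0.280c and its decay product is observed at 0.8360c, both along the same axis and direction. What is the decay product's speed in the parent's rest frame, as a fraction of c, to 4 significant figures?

u' ≈ 0.7259c

Inverse velocity addition: u' = (u − v)/(1 − uv/c²)
= (0.8360 − 0.280)/(1 − 0.8360×0.280) = 0.5560/0.765920 = 0.7259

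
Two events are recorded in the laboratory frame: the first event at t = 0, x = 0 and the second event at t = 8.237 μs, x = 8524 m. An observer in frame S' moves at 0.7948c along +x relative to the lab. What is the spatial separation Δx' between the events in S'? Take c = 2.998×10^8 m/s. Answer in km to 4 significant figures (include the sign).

Δx' ≈ 10.81 km

γ = 1/√(1 − 0.7948²) = 1.64780
Δx' = γ(Δx − vΔt) = 1.64780 × (8524 m − 0.7948×(2.998×10^8 m/s)×8.237×10^-6 s)
= 1.64780 × (6561.28 m) = 10.81 km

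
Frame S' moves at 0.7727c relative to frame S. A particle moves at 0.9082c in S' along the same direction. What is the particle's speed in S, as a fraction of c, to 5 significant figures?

u ≈ 0.98774c

Relativistic velocity addition: u = (u' + v)/(1 + u'v/c²)
= (0.9082 + 0.7727)/(1 + 0.9082×0.7727) = 1.6809/1.701766 = 0.98774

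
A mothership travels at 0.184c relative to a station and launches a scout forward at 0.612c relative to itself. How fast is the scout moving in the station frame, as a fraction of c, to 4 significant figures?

u ≈ 0.7154c

Compose boost 2: (0.612 + 0.184)/(1 + 0.612×0.184) = 0.7960/1.11261 = 0.7154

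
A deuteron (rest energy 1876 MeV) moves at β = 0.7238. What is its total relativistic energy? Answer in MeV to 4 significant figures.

E ≈ 2719 MeV

γ = 1/√(1 − 0.7238²) = 1.44925
E = γm₀c² = 1.44925 × 1876 MeV = 2719 MeV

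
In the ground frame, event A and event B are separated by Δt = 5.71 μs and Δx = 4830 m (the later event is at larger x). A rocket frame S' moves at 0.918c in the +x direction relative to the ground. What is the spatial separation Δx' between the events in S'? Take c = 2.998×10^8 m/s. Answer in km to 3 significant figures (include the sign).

Δx' ≈ 8.22 km

γ = 1/√(1 − 0.918²) = 2.5216
Δx' = γ(Δx − vΔt) = 2.5216 × (4830 m − 0.918×(2.998×10^8 m/s)×5.71×10^-6 s)
= 2.5216 × (3258.5 m) = 8.22 km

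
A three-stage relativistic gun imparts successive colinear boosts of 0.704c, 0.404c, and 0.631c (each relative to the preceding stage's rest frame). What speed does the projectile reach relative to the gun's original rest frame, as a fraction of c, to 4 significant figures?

Compose boost 2: (0.404 + 0.704)/(1 + 0.404×0.704) = 1.108/1.28442 = 0.862649
Compose boost 3: (0.631 + 0.862649)/(1 + 0.631×0.862649) = 1.49365/1.54433 = 0.9672

u ≈ 0.9672c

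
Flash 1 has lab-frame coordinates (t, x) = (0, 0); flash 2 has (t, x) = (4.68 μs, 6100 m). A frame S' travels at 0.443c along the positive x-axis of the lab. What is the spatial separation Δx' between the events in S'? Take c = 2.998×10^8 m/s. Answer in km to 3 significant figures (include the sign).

Δx' ≈ 6.11 km

γ = 1/√(1 − 0.443²) = 1.1154
Δx' = γ(Δx − vΔt) = 1.1154 × (6100 m − 0.443×(2.998×10^8 m/s)×4.68×10^-6 s)
= 1.1154 × (5478.4 m) = 6.11 km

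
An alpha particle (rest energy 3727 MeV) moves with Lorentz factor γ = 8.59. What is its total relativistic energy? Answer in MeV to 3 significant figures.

γ = 8.59 (given)
E = γm₀c² = 8.59 × 3727 MeV = 32000 MeV

E ≈ 32000 MeV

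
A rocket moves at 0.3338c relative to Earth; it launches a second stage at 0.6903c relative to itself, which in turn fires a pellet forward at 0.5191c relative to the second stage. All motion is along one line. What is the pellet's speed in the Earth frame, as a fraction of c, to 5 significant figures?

Compose boost 2: (0.6903 + 0.3338)/(1 + 0.6903×0.3338) = 1.0241/1.230422 = 0.8323160
Compose boost 3: (0.5191 + 0.8323160)/(1 + 0.5191×0.8323160) = 1.351416/1.432055 = 0.94369

u ≈ 0.94369c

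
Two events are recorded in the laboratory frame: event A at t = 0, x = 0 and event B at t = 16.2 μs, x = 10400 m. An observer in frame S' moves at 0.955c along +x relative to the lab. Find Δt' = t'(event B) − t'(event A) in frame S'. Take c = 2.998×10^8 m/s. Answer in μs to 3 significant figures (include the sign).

γ = 1/√(1 − 0.955²) = 3.3715
Δt' = γ(Δt − vΔx/c²) = 3.3715 × (16.2 μs − 0.955×10400 m / (2.998×10^8 m/s))
= 3.3715 × (-16.929 μs) = -57.1 μs

Δt' ≈ -57.1 μs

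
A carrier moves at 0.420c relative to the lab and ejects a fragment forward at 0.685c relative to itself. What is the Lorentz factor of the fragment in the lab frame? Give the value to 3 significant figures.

γ ≈ 1.95

u_lab = (0.685 + 0.420)/(1 + 0.685×0.420) = 1.105/1.28770 = 0.858119
γ = 1/√(1 − 0.858119²) = 1.95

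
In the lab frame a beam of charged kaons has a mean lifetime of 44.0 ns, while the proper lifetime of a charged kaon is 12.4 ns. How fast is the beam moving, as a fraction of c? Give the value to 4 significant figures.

β ≈ 0.9595

γ = Δt/τ₀ = 44.0/12.4 = 3.54839
β = √(1 − 1/γ²) = √(1 − 1/3.54839²) = 0.9595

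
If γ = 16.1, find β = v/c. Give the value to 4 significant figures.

β = √(1 − 1/γ²) = √(1 − 1/16.1²) = √(0.996142) = 0.9981

β ≈ 0.9981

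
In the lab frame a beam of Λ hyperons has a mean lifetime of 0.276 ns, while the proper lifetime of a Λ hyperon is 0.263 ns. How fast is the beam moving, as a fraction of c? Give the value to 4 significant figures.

β ≈ 0.3033

γ = Δt/τ₀ = 0.276/0.263 = 1.04943
β = √(1 − 1/γ²) = √(1 − 1/1.04943²) = 0.3033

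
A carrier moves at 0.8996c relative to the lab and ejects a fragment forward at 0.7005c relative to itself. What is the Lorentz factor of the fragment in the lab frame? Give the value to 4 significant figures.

γ ≈ 5.231

u_lab = (0.7005 + 0.8996)/(1 + 0.7005×0.8996) = 1.6001/1.630170 = 0.9815542
γ = 1/√(1 − 0.9815542²) = 5.231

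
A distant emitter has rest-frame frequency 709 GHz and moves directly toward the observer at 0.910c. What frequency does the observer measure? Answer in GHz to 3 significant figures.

Relativistic Doppler: f_obs = f_src √((1+β)/(1−β))
= 709 × √(1.9100/0.090000) = 709 × 4.6068 = 3270 GHz

f_obs ≈ 3270 GHz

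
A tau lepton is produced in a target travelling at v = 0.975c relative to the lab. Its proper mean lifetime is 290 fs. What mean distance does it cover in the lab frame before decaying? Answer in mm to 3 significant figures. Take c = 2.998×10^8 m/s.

d ≈ 0.381 mm

γ = 1/√(1 − 0.975²) = 4.5004
Dilated lifetime: Δt = γτ₀ = 4.5004 × 290 fs = 1305.1 fs
d = vΔt = 0.975c × 1305.1 fs = 2.9230×10^8 m/s × 1.3051×10^-12 s = 0.381 mm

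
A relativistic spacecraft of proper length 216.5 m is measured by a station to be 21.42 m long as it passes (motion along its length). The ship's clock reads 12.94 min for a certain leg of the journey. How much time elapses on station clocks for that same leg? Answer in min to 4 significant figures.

Δt ≈ 130.8 min

Length contraction ⇒ γ = L₀/L = 216.5/21.42 = 10.1074
Time dilation: Δt = γτ₀ = 10.1074 × 12.94 min = 130.8 min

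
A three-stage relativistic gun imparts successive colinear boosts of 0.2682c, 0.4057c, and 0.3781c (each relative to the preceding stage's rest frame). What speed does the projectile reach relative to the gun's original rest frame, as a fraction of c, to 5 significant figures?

Compose boost 2: (0.4057 + 0.2682)/(1 + 0.4057×0.2682) = 0.67390/1.108809 = 0.6077694
Compose boost 3: (0.3781 + 0.6077694)/(1 + 0.3781×0.6077694) = 0.9858694/1.229798 = 0.80165

u ≈ 0.80165c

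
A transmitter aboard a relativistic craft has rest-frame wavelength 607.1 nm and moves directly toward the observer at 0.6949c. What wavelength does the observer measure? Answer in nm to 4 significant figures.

λ_obs ≈ 257.6 nm

Relativistic Doppler: λ_obs = λ_src √((1−β)/(1+β))
= 607.1 × √(0.305100/1.69490) = 607.1 × 0.424277 = 257.6 nm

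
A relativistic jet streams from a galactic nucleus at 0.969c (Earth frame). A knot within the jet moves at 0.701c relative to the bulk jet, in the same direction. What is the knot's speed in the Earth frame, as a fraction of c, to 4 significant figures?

Relativistic velocity addition: u = (u' + v)/(1 + u'v/c²)
= (0.701 + 0.969)/(1 + 0.701×0.969) = 1.670/1.67927 = 0.9945

u ≈ 0.9945c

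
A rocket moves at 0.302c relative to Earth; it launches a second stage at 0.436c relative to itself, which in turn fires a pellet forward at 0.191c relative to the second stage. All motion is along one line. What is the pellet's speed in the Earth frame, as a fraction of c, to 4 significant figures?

u ≈ 0.7497c

Compose boost 2: (0.436 + 0.302)/(1 + 0.436×0.302) = 0.7380/1.13167 = 0.652132
Compose boost 3: (0.191 + 0.652132)/(1 + 0.191×0.652132) = 0.843132/1.12456 = 0.7497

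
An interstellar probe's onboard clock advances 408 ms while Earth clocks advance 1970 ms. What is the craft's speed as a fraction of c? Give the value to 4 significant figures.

γ = Δt/τ₀ = 1970/408 = 4.82843
β = √(1 − 1/γ²) = √(1 − 1/4.82843²) = 0.9783

β ≈ 0.9783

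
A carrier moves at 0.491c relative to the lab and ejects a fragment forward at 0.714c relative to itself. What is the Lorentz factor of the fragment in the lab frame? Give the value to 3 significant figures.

u_lab = (0.714 + 0.491)/(1 + 0.714×0.491) = 1.205/1.35057 = 0.892213
γ = 1/√(1 − 0.892213²) = 2.21

γ ≈ 2.21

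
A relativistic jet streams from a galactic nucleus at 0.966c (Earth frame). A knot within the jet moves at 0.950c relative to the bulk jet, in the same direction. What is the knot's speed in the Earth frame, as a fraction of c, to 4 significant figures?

u ≈ 0.9991c

Relativistic velocity addition: u = (u' + v)/(1 + u'v/c²)
= (0.950 + 0.966)/(1 + 0.950×0.966) = 1.916/1.91770 = 0.9991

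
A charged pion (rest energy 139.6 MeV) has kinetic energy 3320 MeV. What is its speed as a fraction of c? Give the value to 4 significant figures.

γ = 1 + K/(m₀c²) = 1 + 3320/139.6 = 24.7822
β = √(1 − 1/γ²) = 0.9992

β ≈ 0.9992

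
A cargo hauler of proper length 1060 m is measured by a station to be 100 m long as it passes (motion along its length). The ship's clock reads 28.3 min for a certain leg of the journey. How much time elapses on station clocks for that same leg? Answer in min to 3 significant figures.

Length contraction ⇒ γ = L₀/L = 1060/100 = 10.600
Time dilation: Δt = γτ₀ = 10.600 × 28.3 min = 300 min

Δt ≈ 300 min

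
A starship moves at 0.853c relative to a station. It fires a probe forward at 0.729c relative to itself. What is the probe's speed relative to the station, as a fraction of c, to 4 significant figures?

Relativistic velocity addition: u = (u' + v)/(1 + u'v/c²)
= (0.729 + 0.853)/(1 + 0.729×0.853) = 1.582/1.62184 = 0.9754

u ≈ 0.9754c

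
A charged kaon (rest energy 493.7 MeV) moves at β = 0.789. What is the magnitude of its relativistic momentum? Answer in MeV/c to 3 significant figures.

γ = 1/√(1 − 0.789²) = 1.6276
p = γβm₀c = 1.6276 × 0.789 × 493.7 MeV/c = 634 MeV/c

p ≈ 634 MeV/c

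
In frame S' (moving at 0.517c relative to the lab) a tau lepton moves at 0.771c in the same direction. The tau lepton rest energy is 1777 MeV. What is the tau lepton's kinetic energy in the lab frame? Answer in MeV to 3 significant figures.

u_lab = (0.771 + 0.517)/(1 + 0.771×0.517) = 0.920916
γ = 1/√(1 − 0.920916²) = 2.5657
K = (γ − 1)m₀c² = (2.5657 − 1) × 1777 = 1.5657 × 1777 = 2780 MeV

K ≈ 2780 MeV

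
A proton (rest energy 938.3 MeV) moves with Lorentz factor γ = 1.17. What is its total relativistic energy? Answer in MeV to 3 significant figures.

E ≈ 1100 MeV

γ = 1.17 (given)
E = γm₀c² = 1.17 × 938.3 MeV = 1100 MeV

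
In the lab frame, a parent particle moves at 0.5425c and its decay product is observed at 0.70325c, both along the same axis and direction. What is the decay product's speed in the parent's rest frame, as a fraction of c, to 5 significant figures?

Inverse velocity addition: u' = (u − v)/(1 − uv/c²)
= (0.70325 − 0.5425)/(1 − 0.70325×0.5425) = 0.16075/0.6184869 = 0.25991

u' ≈ 0.25991c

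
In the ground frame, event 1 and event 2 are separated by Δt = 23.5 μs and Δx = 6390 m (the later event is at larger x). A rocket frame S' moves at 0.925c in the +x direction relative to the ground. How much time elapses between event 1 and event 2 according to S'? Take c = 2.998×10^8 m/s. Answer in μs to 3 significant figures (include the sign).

γ = 1/√(1 − 0.925²) = 2.6318
Δt' = γ(Δt − vΔx/c²) = 2.6318 × (23.5 μs − 0.925×6390 m / (2.998×10^8 m/s))
= 2.6318 × (3.7844 μs) = 9.96 μs

Δt' ≈ 9.96 μs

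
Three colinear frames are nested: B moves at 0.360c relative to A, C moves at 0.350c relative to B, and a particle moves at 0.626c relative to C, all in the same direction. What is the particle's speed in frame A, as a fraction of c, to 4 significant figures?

u ≈ 0.9009c

Compose boost 2: (0.350 + 0.360)/(1 + 0.350×0.360) = 0.7100/1.12600 = 0.630551
Compose boost 3: (0.626 + 0.630551)/(1 + 0.626×0.630551) = 1.25655/1.39472 = 0.9009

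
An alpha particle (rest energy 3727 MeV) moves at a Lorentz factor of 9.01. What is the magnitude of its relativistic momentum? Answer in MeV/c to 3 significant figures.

p ≈ 33400 MeV/c

β = √(1 − 1/γ²) = √(1 − 1/9.01²) = 0.99382
p = γβm₀c = 9.01 × 0.99382 × 3727 MeV/c = 33400 MeV/c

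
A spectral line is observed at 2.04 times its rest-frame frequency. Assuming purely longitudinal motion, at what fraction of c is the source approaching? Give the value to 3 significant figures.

β ≈ 0.613

f_obs/f_src = √((1+β)/(1−β)) = 2.04  ⇒  (1+β)/(1−β) = 4.1616
β = |1 − D²|/(1 + D²) = |1 − 4.1616|/(1 + 4.1616) = 0.613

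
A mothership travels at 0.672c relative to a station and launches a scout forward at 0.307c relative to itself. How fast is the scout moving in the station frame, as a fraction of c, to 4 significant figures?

u ≈ 0.8116c

Compose boost 2: (0.307 + 0.672)/(1 + 0.307×0.672) = 0.9790/1.20630 = 0.8116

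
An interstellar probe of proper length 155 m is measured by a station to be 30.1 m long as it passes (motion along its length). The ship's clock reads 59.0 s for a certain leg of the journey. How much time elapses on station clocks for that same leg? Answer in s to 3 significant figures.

Length contraction ⇒ γ = L₀/L = 155/30.1 = 5.1495
Time dilation: Δt = γτ₀ = 5.1495 × 59.0 s = 304 s

Δt ≈ 304 s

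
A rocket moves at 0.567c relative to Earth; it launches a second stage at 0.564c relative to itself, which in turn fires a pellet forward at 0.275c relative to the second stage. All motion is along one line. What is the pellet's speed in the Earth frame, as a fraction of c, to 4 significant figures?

Compose boost 2: (0.564 + 0.567)/(1 + 0.564×0.567) = 1.131/1.31979 = 0.856956
Compose boost 3: (0.275 + 0.856956)/(1 + 0.275×0.856956) = 1.13196/1.23566 = 0.9161

u ≈ 0.9161c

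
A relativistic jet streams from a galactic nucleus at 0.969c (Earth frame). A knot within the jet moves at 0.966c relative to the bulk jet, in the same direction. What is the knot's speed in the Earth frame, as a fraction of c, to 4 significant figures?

Relativistic velocity addition: u = (u' + v)/(1 + u'v/c²)
= (0.966 + 0.969)/(1 + 0.966×0.969) = 1.935/1.93605 = 0.9995

u ≈ 0.9995c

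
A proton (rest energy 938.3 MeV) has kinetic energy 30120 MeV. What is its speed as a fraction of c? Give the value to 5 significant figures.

γ = 1 + K/(m₀c²) = 1 + 30120/938.3 = 33.10061
β = √(1 − 1/γ²) = 0.99954

β ≈ 0.99954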